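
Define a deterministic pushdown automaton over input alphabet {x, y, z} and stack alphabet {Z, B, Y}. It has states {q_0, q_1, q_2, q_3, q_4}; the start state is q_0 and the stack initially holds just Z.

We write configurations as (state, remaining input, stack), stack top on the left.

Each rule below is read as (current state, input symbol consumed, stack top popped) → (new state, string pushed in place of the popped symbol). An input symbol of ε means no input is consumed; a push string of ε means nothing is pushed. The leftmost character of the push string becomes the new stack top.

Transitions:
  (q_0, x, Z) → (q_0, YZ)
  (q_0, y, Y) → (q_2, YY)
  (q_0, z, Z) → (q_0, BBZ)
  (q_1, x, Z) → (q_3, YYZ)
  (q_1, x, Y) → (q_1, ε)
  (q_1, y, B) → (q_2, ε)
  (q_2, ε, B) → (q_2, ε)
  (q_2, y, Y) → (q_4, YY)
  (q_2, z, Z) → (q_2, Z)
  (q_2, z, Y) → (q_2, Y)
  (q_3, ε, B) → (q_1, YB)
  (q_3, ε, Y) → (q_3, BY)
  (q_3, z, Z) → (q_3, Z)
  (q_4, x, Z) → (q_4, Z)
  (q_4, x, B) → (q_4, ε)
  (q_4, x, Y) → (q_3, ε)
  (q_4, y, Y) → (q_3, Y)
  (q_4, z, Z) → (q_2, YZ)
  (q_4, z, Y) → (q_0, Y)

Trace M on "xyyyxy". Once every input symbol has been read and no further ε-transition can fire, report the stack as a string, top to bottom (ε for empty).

(q_0, xyyyxy, Z)
  read x, top Z: go to q_0, push YZ → (q_0, yyyxy, YZ)
  read y, top Y: go to q_2, push YY → (q_2, yyxy, YYZ)
  read y, top Y: go to q_4, push YY → (q_4, yxy, YYYZ)
  read y, top Y: go to q_3, push Y → (q_3, xy, YYYZ)
  ε-move, top Y: go to q_3, push BY → (q_3, xy, BYYYZ)
  ε-move, top B: go to q_1, push YB → (q_1, xy, YBYYYZ)
  read x, top Y: go to q_1, push ε → (q_1, y, BYYYZ)
  read y, top B: go to q_2, push ε → (q_2, ε, YYYZ)
All input consumed in state q_2 with stack YYYZ.

YYYZ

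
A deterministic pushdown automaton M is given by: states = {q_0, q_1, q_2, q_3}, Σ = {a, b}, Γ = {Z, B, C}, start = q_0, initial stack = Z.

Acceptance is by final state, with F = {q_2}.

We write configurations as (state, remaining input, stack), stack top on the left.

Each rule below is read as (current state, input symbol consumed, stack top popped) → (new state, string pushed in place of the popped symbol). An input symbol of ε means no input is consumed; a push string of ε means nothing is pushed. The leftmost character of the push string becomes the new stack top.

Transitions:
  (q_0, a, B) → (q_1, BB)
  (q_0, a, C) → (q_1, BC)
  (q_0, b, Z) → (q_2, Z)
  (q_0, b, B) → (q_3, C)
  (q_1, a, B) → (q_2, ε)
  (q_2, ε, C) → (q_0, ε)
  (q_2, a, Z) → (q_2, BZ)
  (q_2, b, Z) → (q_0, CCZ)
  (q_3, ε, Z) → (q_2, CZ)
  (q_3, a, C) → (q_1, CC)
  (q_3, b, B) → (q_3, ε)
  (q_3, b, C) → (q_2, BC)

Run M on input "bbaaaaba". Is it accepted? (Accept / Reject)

(q_0, bbaaaaba, Z)
  read b, top Z: go to q_2, push Z → (q_2, baaaaba, Z)
  read b, top Z: go to q_0, push CCZ → (q_0, aaaaba, CCZ)
  read a, top C: go to q_1, push BC → (q_1, aaaba, BCCZ)
  read a, top B: go to q_2, push ε → (q_2, aaba, CCZ)
  ε-move, top C: go to q_0, push ε → (q_0, aaba, CZ)
  read a, top C: go to q_1, push BC → (q_1, aba, BCZ)
  read a, top B: go to q_2, push ε → (q_2, ba, CZ)
  ε-move, top C: go to q_0, push ε → (q_0, ba, Z)
  read b, top Z: go to q_2, push Z → (q_2, a, Z)
  read a, top Z: go to q_2, push BZ → (q_2, ε, BZ)
All input consumed; state q_2 ∈ F.

Accept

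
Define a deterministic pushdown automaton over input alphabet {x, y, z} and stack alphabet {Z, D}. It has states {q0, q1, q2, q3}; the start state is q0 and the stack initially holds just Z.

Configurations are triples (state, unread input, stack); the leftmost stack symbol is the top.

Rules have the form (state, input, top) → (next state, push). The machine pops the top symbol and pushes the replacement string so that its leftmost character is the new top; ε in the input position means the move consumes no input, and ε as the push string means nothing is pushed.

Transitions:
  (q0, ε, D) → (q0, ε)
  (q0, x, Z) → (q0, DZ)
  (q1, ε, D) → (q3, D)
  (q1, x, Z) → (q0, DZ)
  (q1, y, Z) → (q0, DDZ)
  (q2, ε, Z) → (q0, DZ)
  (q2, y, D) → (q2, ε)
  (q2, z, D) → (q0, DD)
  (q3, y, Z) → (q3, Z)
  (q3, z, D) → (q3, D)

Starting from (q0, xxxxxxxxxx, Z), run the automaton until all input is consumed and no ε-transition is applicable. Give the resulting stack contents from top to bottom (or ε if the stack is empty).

Z

(q0, xxxxxxxxxx, Z)
  read x, top Z: go to q0, push DZ → (q0, xxxxxxxxx, DZ)
  ε-move, top D: go to q0, push ε → (q0, xxxxxxxxx, Z)
  read x, top Z: go to q0, push DZ → (q0, xxxxxxxx, DZ)
  ε-move, top D: go to q0, push ε → (q0, xxxxxxxx, Z)
  read x, top Z: go to q0, push DZ → (q0, xxxxxxx, DZ)
  ε-move, top D: go to q0, push ε → (q0, xxxxxxx, Z)
  read x, top Z: go to q0, push DZ → (q0, xxxxxx, DZ)
  ε-move, top D: go to q0, push ε → (q0, xxxxxx, Z)
  read x, top Z: go to q0, push DZ → (q0, xxxxx, DZ)
  ε-move, top D: go to q0, push ε → (q0, xxxxx, Z)
  read x, top Z: go to q0, push DZ → (q0, xxxx, DZ)
  ε-move, top D: go to q0, push ε → (q0, xxxx, Z)
  read x, top Z: go to q0, push DZ → (q0, xxx, DZ)
  ε-move, top D: go to q0, push ε → (q0, xxx, Z)
  read x, top Z: go to q0, push DZ → (q0, xx, DZ)
  ε-move, top D: go to q0, push ε → (q0, xx, Z)
  read x, top Z: go to q0, push DZ → (q0, x, DZ)
  ε-move, top D: go to q0, push ε → (q0, x, Z)
  read x, top Z: go to q0, push DZ → (q0, ε, DZ)
  ε-move, top D: go to q0, push ε → (q0, ε, Z)
All input consumed in state q0 with stack Z.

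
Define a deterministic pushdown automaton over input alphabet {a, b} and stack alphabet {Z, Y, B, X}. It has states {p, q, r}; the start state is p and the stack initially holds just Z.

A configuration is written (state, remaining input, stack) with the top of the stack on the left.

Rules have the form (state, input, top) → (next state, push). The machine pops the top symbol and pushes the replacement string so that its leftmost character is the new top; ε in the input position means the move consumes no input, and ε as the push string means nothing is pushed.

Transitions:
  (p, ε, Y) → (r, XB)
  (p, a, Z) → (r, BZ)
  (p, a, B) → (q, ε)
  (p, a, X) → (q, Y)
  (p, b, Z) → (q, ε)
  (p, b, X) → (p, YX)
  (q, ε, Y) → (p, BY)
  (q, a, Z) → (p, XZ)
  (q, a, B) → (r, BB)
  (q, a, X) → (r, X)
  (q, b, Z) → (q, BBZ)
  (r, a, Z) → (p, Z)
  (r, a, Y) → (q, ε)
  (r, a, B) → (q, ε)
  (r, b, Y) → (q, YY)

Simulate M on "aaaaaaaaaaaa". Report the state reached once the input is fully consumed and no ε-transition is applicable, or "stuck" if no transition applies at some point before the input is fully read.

p

(p, aaaaaaaaaaaa, Z)
  read a, top Z: go to r, push BZ → (r, aaaaaaaaaaa, BZ)
  read a, top B: go to q, push ε → (q, aaaaaaaaaa, Z)
  read a, top Z: go to p, push XZ → (p, aaaaaaaaa, XZ)
  read a, top X: go to q, push Y → (q, aaaaaaaa, YZ)
  ε-move, top Y: go to p, push BY → (p, aaaaaaaa, BYZ)
  read a, top B: go to q, push ε → (q, aaaaaaa, YZ)
  ε-move, top Y: go to p, push BY → (p, aaaaaaa, BYZ)
  read a, top B: go to q, push ε → (q, aaaaaa, YZ)
  ε-move, top Y: go to p, push BY → (p, aaaaaa, BYZ)
  read a, top B: go to q, push ε → (q, aaaaa, YZ)
  ε-move, top Y: go to p, push BY → (p, aaaaa, BYZ)
  read a, top B: go to q, push ε → (q, aaaa, YZ)
  ε-move, top Y: go to p, push BY → (p, aaaa, BYZ)
  read a, top B: go to q, push ε → (q, aaa, YZ)
  ε-move, top Y: go to p, push BY → (p, aaa, BYZ)
  read a, top B: go to q, push ε → (q, aa, YZ)
  ε-move, top Y: go to p, push BY → (p, aa, BYZ)
  read a, top B: go to q, push ε → (q, a, YZ)
  ε-move, top Y: go to p, push BY → (p, a, BYZ)
  read a, top B: go to q, push ε → (q, ε, YZ)
  ε-move, top Y: go to p, push BY → (p, ε, BYZ)
All input consumed; M is in state p.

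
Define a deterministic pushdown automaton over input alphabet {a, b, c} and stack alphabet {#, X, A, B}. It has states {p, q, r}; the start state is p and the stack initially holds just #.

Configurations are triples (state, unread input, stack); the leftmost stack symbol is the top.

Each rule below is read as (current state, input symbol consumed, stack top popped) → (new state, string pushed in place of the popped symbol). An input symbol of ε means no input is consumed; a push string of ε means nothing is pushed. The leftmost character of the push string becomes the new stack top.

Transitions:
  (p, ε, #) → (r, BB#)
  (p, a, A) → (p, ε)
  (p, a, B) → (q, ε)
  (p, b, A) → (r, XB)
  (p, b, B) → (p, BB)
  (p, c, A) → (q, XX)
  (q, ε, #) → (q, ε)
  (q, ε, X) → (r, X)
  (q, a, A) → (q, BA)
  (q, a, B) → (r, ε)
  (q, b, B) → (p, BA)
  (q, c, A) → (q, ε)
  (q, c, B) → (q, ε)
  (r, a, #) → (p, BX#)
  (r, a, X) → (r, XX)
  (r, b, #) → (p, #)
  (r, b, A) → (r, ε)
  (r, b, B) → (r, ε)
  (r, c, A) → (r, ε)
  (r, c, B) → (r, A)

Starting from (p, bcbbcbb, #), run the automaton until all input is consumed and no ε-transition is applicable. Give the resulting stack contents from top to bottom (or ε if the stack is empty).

(p, bcbbcbb, #) ⊢ (r, bcbbcbb, BB#) ⊢ (r, cbbcbb, B#) ⊢ (r, bbcbb, A#) ⊢ (r, bcbb, #) ⊢ (p, cbb, #) ⊢ (r, cbb, BB#) ⊢ (r, bb, AB#) ⊢ (r, b, B#) ⊢ (r, ε, #)
All input consumed in state r with stack #.

#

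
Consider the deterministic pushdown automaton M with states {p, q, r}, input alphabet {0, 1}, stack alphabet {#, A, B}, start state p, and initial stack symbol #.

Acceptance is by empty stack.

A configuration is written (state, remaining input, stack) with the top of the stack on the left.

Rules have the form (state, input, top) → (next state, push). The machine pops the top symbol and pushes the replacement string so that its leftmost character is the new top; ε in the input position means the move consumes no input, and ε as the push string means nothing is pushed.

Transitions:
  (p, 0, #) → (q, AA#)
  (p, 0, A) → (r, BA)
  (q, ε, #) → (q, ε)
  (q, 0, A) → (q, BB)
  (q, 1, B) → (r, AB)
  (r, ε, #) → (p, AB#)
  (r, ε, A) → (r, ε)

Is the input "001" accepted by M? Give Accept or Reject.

Reject

(p, 001, #)
  read 0, top #: go to q, push AA# → (q, 01, AA#)
  read 0, top A: go to q, push BB → (q, 1, BBA#)
  read 1, top B: go to r, push AB → (r, ε, ABBA#)
  ε-move, top A: go to r, push ε → (r, ε, BBA#)
All input consumed; stack is BBA#, not empty, and no further ε-move applies.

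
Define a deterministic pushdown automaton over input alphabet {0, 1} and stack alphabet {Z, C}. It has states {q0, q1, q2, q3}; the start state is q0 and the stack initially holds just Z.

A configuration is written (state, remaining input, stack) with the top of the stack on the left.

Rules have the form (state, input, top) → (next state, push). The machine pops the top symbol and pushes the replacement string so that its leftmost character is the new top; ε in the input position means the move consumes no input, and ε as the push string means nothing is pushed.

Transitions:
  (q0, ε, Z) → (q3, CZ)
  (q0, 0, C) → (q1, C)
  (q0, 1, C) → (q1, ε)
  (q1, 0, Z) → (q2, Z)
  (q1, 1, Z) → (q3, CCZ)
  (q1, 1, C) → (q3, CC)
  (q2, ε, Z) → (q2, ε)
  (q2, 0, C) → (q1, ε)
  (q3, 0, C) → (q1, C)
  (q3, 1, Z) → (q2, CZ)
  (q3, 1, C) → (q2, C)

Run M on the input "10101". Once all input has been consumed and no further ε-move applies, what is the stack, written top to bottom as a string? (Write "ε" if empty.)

(q0, 10101, Z)
  ε-move, top Z: go to q3, push CZ → (q3, 10101, CZ)
  read 1, top C: go to q2, push C → (q2, 0101, CZ)
  read 0, top C: go to q1, push ε → (q1, 101, Z)
  read 1, top Z: go to q3, push CCZ → (q3, 01, CCZ)
  read 0, top C: go to q1, push C → (q1, 1, CCZ)
  read 1, top C: go to q3, push CC → (q3, ε, CCCZ)
All input consumed in state q3 with stack CCCZ.

CCCZ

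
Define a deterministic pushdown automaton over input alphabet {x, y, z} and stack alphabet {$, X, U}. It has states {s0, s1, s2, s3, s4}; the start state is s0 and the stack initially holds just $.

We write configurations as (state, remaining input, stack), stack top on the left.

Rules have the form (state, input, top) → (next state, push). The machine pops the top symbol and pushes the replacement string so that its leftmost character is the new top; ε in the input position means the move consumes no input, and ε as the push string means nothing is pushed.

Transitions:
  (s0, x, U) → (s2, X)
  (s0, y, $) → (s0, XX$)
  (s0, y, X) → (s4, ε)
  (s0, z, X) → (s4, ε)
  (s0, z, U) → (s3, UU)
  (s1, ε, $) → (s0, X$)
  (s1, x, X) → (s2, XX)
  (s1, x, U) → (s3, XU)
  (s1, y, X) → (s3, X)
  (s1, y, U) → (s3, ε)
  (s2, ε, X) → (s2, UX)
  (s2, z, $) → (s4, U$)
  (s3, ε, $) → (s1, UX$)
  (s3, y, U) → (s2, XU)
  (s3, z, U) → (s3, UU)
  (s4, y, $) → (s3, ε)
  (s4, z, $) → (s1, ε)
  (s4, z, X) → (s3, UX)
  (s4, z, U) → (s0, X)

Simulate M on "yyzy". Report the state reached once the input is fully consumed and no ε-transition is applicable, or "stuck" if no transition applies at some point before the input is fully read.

(s0, yyzy, $)
  read y, top $: go to s0, push XX$ → (s0, yzy, XX$)
  read y, top X: go to s4, push ε → (s4, zy, X$)
  read z, top X: go to s3, push UX → (s3, y, UX$)
  read y, top U: go to s2, push XU → (s2, ε, XUX$)
  ε-move, top X: go to s2, push UX → (s2, ε, UXUX$)
All input consumed; M is in state s2.

s2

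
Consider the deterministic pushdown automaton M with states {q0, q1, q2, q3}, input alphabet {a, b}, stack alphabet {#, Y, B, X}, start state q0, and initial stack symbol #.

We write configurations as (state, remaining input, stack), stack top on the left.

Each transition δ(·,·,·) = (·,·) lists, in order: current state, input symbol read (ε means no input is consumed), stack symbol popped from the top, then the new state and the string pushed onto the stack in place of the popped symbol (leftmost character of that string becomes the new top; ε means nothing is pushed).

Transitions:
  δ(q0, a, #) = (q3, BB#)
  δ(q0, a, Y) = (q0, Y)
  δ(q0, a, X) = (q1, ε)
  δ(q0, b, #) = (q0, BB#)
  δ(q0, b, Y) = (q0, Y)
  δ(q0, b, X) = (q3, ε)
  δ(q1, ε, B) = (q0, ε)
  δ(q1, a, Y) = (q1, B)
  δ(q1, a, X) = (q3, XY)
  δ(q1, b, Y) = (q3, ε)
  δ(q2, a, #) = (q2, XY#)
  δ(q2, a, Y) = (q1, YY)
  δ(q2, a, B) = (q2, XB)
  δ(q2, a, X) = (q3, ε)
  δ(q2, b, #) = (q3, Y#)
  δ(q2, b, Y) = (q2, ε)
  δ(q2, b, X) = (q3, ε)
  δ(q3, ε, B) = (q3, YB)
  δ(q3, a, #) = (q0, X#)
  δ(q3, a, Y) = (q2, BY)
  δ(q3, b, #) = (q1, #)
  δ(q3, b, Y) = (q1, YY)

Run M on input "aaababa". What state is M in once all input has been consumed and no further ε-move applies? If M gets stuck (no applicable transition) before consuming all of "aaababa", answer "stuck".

(q0, aaababa, #)
  read a, top #: go to q3, push BB# → (q3, aababa, BB#)
  ε-move, top B: go to q3, push YB → (q3, aababa, YBB#)
  read a, top Y: go to q2, push BY → (q2, ababa, BYBB#)
  read a, top B: go to q2, push XB → (q2, baba, XBYBB#)
  read b, top X: go to q3, push ε → (q3, aba, BYBB#)
  ε-move, top B: go to q3, push YB → (q3, aba, YBYBB#)
  read a, top Y: go to q2, push BY → (q2, ba, BYBYBB#)
No transition for (q2, b, top B); M blocks with input ba remaining.

stuck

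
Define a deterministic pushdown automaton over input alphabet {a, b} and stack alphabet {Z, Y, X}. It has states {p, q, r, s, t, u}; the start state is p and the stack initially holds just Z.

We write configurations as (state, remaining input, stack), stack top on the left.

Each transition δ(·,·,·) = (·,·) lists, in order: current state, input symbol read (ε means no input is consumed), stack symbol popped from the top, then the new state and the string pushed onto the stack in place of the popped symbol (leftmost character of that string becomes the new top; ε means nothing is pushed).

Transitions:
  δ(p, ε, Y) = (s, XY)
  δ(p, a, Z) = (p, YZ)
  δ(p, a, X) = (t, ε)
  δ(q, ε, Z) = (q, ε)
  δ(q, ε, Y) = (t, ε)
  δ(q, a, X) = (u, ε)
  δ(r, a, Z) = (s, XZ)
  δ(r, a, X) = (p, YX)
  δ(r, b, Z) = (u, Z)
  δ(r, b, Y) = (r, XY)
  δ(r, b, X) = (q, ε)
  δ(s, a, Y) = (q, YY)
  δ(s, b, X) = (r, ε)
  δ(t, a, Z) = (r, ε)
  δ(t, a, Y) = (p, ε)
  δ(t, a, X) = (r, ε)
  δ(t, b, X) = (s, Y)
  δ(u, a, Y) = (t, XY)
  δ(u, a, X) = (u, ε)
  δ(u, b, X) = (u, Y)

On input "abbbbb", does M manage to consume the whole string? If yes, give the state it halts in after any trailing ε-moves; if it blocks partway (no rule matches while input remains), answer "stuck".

stuck

(p, abbbbb, Z)
  read a, top Z: go to p, push YZ → (p, bbbbb, YZ)
  ε-move, top Y: go to s, push XY → (s, bbbbb, XYZ)
  read b, top X: go to r, push ε → (r, bbbb, YZ)
  read b, top Y: go to r, push XY → (r, bbb, XYZ)
  read b, top X: go to q, push ε → (q, bb, YZ)
  ε-move, top Y: go to t, push ε → (t, bb, Z)
No transition for (t, b, top Z); M blocks with input bb remaining.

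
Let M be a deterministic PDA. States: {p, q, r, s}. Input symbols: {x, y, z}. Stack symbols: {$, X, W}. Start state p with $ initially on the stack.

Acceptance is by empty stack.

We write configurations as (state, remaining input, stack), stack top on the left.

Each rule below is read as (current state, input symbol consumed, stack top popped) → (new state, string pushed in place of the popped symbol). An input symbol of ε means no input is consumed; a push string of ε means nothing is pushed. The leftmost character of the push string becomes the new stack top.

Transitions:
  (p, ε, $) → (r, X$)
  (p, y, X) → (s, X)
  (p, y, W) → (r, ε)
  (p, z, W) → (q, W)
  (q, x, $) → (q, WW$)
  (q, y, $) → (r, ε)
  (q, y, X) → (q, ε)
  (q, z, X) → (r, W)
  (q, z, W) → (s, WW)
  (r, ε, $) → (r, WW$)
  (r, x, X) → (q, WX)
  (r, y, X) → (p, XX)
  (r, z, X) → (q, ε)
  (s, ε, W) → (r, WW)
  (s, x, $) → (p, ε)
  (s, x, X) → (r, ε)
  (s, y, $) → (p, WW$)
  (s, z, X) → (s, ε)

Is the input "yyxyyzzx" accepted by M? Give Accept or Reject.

(p, yyxyyzzx, $) ⊢ (r, yyxyyzzx, X$) ⊢ (p, yxyyzzx, XX$) ⊢ (s, xyyzzx, XX$) ⊢ (r, yyzzx, X$) ⊢ (p, yzzx, XX$) ⊢ (s, zzx, XX$) ⊢ (s, zx, X$) ⊢ (s, x, $) ⊢ (p, ε, ε)
All input consumed and the stack is empty.

Accept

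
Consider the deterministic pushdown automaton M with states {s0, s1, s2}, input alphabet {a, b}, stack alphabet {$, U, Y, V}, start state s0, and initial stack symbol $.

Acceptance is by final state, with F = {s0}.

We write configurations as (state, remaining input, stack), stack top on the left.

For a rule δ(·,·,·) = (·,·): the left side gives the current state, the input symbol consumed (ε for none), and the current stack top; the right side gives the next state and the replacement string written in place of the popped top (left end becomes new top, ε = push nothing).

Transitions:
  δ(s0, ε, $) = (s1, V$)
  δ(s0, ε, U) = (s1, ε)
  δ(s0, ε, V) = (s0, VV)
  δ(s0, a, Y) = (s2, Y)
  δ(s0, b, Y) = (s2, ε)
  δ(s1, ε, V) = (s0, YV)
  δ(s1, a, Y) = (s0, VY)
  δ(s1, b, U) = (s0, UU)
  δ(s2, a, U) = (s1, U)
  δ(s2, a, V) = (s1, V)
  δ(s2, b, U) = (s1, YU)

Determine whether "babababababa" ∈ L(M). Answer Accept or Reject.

(s0, babababababa, $)
  ε-move, top $: go to s1, push V$ → (s1, babababababa, V$)
  ε-move, top V: go to s0, push YV → (s0, babababababa, YV$)
  read b, top Y: go to s2, push ε → (s2, abababababa, V$)
  read a, top V: go to s1, push V → (s1, bababababa, V$)
  ε-move, top V: go to s0, push YV → (s0, bababababa, YV$)
  read b, top Y: go to s2, push ε → (s2, ababababa, V$)
  read a, top V: go to s1, push V → (s1, babababa, V$)
  ε-move, top V: go to s0, push YV → (s0, babababa, YV$)
  read b, top Y: go to s2, push ε → (s2, abababa, V$)
  read a, top V: go to s1, push V → (s1, bababa, V$)
  ε-move, top V: go to s0, push YV → (s0, bababa, YV$)
  read b, top Y: go to s2, push ε → (s2, ababa, V$)
  read a, top V: go to s1, push V → (s1, baba, V$)
  ε-move, top V: go to s0, push YV → (s0, baba, YV$)
  read b, top Y: go to s2, push ε → (s2, aba, V$)
  read a, top V: go to s1, push V → (s1, ba, V$)
  ε-move, top V: go to s0, push YV → (s0, ba, YV$)
  read b, top Y: go to s2, push ε → (s2, a, V$)
  read a, top V: go to s1, push V → (s1, ε, V$)
  ε-move, top V: go to s0, push YV → (s0, ε, YV$)
All input consumed; state s0 ∈ F.

Accept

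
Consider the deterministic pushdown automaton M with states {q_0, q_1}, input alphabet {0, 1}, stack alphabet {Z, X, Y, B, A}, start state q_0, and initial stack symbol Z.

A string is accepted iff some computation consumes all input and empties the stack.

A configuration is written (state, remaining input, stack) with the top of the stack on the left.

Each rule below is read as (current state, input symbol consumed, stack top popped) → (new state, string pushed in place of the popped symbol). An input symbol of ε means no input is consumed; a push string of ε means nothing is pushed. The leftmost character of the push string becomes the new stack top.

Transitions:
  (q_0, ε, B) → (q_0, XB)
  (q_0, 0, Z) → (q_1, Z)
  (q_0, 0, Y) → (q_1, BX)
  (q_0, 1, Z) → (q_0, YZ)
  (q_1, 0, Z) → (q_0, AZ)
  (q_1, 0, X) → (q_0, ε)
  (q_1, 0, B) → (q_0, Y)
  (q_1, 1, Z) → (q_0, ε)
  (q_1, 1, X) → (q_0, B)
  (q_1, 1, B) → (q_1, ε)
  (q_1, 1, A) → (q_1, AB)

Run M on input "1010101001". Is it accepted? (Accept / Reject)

Accept

(q_0, 1010101001, Z) ⊢ (q_0, 010101001, YZ) ⊢ (q_1, 10101001, BXZ) ⊢ (q_1, 0101001, XZ) ⊢ (q_0, 101001, Z) ⊢ (q_0, 01001, YZ) ⊢ (q_1, 1001, BXZ) ⊢ (q_1, 001, XZ) ⊢ (q_0, 01, Z) ⊢ (q_1, 1, Z) ⊢ (q_0, ε, ε)
All input consumed and the stack is empty.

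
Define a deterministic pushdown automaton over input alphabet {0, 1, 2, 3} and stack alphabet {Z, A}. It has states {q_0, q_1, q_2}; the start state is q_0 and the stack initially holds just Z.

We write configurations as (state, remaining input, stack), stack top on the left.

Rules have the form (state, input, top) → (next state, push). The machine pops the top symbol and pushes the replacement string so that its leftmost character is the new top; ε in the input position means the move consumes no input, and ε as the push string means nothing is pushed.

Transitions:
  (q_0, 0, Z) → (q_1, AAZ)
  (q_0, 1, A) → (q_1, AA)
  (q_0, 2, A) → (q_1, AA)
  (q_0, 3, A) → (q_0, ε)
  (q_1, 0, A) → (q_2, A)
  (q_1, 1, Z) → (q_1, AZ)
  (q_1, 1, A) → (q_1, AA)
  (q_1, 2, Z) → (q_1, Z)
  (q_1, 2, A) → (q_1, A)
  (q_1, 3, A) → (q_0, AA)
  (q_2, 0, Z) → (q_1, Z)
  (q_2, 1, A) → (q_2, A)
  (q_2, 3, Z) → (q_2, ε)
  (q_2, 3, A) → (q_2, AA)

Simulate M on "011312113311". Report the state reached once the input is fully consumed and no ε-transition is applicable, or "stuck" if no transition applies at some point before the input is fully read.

q_1

(q_0, 011312113311, Z)
  read 0, top Z: go to q_1, push AAZ → (q_1, 11312113311, AAZ)
  read 1, top A: go to q_1, push AA → (q_1, 1312113311, AAAZ)
  read 1, top A: go to q_1, push AA → (q_1, 312113311, AAAAZ)
  read 3, top A: go to q_0, push AA → (q_0, 12113311, AAAAAZ)
  read 1, top A: go to q_1, push AA → (q_1, 2113311, AAAAAAZ)
  read 2, top A: go to q_1, push A → (q_1, 113311, AAAAAAZ)
  read 1, top A: go to q_1, push AA → (q_1, 13311, AAAAAAAZ)
  read 1, top A: go to q_1, push AA → (q_1, 3311, AAAAAAAAZ)
  read 3, top A: go to q_0, push AA → (q_0, 311, AAAAAAAAAZ)
  read 3, top A: go to q_0, push ε → (q_0, 11, AAAAAAAAZ)
  read 1, top A: go to q_1, push AA → (q_1, 1, AAAAAAAAAZ)
  read 1, top A: go to q_1, push AA → (q_1, ε, AAAAAAAAAAZ)
All input consumed; M is in state q_1.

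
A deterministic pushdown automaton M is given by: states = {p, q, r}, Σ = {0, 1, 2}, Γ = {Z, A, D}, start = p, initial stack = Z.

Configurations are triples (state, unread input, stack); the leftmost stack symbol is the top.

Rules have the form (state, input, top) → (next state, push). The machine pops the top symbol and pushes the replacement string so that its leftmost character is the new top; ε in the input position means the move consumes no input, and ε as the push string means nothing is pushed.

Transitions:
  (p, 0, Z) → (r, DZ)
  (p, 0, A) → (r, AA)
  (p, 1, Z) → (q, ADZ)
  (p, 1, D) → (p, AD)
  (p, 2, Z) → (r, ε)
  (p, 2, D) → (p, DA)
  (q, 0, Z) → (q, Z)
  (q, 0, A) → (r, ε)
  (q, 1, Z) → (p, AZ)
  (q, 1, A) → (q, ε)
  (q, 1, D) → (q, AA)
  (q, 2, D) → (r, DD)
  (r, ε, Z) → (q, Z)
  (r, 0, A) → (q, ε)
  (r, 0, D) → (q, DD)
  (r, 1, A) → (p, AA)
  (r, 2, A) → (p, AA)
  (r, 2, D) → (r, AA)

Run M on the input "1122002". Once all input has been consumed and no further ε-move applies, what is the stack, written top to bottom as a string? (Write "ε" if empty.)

(p, 1122002, Z) ⊢ (q, 122002, ADZ) ⊢ (q, 22002, DZ) ⊢ (r, 2002, DDZ) ⊢ (r, 002, AADZ) ⊢ (q, 02, ADZ) ⊢ (r, 2, DZ) ⊢ (r, ε, AAZ)
All input consumed in state r with stack AAZ.

AAZ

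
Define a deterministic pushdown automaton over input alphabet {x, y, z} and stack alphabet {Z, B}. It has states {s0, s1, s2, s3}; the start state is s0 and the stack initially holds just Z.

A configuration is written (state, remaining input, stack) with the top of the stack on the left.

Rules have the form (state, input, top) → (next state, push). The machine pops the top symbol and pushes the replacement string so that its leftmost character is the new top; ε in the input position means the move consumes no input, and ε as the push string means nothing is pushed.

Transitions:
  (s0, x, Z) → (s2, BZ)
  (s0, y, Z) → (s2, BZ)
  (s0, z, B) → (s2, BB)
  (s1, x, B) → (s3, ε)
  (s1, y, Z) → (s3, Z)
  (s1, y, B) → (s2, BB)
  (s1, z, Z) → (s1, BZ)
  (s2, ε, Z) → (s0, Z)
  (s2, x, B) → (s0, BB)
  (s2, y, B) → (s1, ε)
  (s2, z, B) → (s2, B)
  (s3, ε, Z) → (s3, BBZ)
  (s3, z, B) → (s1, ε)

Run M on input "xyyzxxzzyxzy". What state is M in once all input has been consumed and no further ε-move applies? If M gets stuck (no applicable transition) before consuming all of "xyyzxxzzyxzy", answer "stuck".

(s0, xyyzxxzzyxzy, Z)
  read x, top Z: go to s2, push BZ → (s2, yyzxxzzyxzy, BZ)
  read y, top B: go to s1, push ε → (s1, yzxxzzyxzy, Z)
  read y, top Z: go to s3, push Z → (s3, zxxzzyxzy, Z)
  ε-move, top Z: go to s3, push BBZ → (s3, zxxzzyxzy, BBZ)
  read z, top B: go to s1, push ε → (s1, xxzzyxzy, BZ)
  read x, top B: go to s3, push ε → (s3, xzzyxzy, Z)
  ε-move, top Z: go to s3, push BBZ → (s3, xzzyxzy, BBZ)
No transition for (s3, x, top B); M blocks with input xzzyxzy remaining.

stuck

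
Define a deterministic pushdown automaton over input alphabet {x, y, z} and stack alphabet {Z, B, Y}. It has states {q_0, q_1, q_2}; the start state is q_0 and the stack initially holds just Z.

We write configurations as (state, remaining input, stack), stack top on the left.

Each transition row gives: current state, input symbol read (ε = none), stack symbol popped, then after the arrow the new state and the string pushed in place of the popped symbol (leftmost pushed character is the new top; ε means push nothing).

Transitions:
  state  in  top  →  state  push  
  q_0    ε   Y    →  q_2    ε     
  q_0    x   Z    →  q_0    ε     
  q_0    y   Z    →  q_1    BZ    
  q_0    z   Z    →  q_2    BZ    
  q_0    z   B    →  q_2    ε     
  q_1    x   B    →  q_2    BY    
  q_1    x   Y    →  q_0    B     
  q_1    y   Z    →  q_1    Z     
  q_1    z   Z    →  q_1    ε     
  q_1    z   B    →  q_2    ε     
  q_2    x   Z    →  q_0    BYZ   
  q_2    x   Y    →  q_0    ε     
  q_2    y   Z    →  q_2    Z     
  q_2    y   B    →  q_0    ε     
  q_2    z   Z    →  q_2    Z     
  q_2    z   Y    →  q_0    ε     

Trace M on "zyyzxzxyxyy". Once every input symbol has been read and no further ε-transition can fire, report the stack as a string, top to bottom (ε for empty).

Z

(q_0, zyyzxzxyxyy, Z)
  read z, top Z: go to q_2, push BZ → (q_2, yyzxzxyxyy, BZ)
  read y, top B: go to q_0, push ε → (q_0, yzxzxyxyy, Z)
  read y, top Z: go to q_1, push BZ → (q_1, zxzxyxyy, BZ)
  read z, top B: go to q_2, push ε → (q_2, xzxyxyy, Z)
  read x, top Z: go to q_0, push BYZ → (q_0, zxyxyy, BYZ)
  read z, top B: go to q_2, push ε → (q_2, xyxyy, YZ)
  read x, top Y: go to q_0, push ε → (q_0, yxyy, Z)
  read y, top Z: go to q_1, push BZ → (q_1, xyy, BZ)
  read x, top B: go to q_2, push BY → (q_2, yy, BYZ)
  read y, top B: go to q_0, push ε → (q_0, y, YZ)
  ε-move, top Y: go to q_2, push ε → (q_2, y, Z)
  read y, top Z: go to q_2, push Z → (q_2, ε, Z)
All input consumed in state q_2 with stack Z.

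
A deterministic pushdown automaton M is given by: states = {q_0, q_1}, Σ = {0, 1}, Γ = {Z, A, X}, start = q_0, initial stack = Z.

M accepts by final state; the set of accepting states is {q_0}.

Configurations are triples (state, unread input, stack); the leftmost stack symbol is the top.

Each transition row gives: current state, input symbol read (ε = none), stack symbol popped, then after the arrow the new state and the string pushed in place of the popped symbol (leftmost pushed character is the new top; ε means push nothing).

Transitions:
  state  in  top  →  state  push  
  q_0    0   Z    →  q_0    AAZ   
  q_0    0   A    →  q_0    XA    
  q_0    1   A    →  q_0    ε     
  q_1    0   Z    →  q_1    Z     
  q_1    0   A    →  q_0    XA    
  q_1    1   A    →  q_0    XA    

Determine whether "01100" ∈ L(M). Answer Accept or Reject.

Accept

(q_0, 01100, Z)
  read 0, top Z: go to q_0, push AAZ → (q_0, 1100, AAZ)
  read 1, top A: go to q_0, push ε → (q_0, 100, AZ)
  read 1, top A: go to q_0, push ε → (q_0, 00, Z)
  read 0, top Z: go to q_0, push AAZ → (q_0, 0, AAZ)
  read 0, top A: go to q_0, push XA → (q_0, ε, XAAZ)
All input consumed; state q_0 ∈ F.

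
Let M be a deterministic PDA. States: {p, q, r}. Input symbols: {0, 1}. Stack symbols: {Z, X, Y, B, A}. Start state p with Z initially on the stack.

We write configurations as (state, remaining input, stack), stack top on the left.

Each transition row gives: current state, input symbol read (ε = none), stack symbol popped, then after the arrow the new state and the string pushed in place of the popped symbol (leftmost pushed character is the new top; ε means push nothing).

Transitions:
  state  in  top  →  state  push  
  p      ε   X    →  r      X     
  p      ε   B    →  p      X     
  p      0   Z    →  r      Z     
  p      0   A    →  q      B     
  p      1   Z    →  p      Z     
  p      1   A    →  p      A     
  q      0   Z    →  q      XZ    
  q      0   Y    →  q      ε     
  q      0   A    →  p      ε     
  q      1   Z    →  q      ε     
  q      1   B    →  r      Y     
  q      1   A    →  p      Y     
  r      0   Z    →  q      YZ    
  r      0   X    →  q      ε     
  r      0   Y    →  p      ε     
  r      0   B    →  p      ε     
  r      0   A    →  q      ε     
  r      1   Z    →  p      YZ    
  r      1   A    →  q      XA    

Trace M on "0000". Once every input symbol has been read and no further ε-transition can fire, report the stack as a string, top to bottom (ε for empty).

(p, 0000, Z)
  read 0, top Z: go to r, push Z → (r, 000, Z)
  read 0, top Z: go to q, push YZ → (q, 00, YZ)
  read 0, top Y: go to q, push ε → (q, 0, Z)
  read 0, top Z: go to q, push XZ → (q, ε, XZ)
All input consumed in state q with stack XZ.

XZ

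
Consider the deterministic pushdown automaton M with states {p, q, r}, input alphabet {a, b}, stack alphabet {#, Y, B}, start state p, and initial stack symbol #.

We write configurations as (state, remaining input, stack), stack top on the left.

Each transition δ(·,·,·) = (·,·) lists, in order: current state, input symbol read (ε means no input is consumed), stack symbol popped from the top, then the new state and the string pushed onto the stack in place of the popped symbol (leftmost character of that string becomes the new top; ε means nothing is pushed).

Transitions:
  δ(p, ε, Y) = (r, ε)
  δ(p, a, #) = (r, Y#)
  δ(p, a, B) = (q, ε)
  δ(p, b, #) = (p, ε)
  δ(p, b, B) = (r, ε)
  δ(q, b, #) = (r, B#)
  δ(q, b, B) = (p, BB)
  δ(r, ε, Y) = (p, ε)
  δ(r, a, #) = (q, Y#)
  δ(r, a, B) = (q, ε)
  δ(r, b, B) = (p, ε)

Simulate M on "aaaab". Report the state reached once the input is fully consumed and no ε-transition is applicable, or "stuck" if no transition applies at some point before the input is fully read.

(p, aaaab, #) ⊢ (r, aaab, Y#) ⊢ (p, aaab, #) ⊢ (r, aab, Y#) ⊢ (p, aab, #) ⊢ (r, ab, Y#) ⊢ (p, ab, #) ⊢ (r, b, Y#) ⊢ (p, b, #) ⊢ (p, ε, ε)
All input consumed; M is in state p.

p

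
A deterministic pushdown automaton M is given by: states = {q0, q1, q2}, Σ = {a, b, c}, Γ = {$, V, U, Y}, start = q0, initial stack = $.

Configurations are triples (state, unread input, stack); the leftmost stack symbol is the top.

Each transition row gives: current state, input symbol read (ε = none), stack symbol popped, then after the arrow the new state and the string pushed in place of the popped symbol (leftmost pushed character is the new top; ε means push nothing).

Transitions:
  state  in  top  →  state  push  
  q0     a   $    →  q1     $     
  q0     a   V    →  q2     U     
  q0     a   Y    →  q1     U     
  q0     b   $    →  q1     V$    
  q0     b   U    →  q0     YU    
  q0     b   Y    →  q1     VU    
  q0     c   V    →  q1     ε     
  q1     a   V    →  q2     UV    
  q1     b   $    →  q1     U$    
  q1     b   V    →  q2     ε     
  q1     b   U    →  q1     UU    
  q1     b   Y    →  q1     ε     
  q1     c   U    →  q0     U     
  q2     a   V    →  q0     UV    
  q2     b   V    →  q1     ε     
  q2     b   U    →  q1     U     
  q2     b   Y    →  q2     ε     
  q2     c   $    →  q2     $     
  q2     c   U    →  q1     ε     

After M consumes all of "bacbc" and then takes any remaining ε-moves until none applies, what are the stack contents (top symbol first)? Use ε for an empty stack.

$

(q0, bacbc, $)
  read b, top $: go to q1, push V$ → (q1, acbc, V$)
  read a, top V: go to q2, push UV → (q2, cbc, UV$)
  read c, top U: go to q1, push ε → (q1, bc, V$)
  read b, top V: go to q2, push ε → (q2, c, $)
  read c, top $: go to q2, push $ → (q2, ε, $)
All input consumed in state q2 with stack $.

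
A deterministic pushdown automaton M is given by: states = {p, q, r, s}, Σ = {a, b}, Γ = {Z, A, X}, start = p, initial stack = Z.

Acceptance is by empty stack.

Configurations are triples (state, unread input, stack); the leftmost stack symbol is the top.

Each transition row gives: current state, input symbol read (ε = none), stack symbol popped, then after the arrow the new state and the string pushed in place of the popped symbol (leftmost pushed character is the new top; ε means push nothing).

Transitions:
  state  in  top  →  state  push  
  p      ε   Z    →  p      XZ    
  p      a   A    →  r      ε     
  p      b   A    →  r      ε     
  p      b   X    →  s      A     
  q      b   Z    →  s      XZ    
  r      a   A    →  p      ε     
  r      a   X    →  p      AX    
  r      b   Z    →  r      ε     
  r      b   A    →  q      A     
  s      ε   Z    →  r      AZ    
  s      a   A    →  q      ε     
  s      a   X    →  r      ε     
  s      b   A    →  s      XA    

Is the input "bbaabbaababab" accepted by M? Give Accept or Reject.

(p, bbaabbaababab, Z)
  ε-move, top Z: go to p, push XZ → (p, bbaabbaababab, XZ)
  read b, top X: go to s, push A → (s, baabbaababab, AZ)
  read b, top A: go to s, push XA → (s, aabbaababab, XAZ)
  read a, top X: go to r, push ε → (r, abbaababab, AZ)
  read a, top A: go to p, push ε → (p, bbaababab, Z)
  ε-move, top Z: go to p, push XZ → (p, bbaababab, XZ)
  read b, top X: go to s, push A → (s, baababab, AZ)
  read b, top A: go to s, push XA → (s, aababab, XAZ)
  read a, top X: go to r, push ε → (r, ababab, AZ)
  read a, top A: go to p, push ε → (p, babab, Z)
  ε-move, top Z: go to p, push XZ → (p, babab, XZ)
  read b, top X: go to s, push A → (s, abab, AZ)
  read a, top A: go to q, push ε → (q, bab, Z)
  read b, top Z: go to s, push XZ → (s, ab, XZ)
  read a, top X: go to r, push ε → (r, b, Z)
  read b, top Z: go to r, push ε → (r, ε, ε)
All input consumed and the stack is empty.

Accept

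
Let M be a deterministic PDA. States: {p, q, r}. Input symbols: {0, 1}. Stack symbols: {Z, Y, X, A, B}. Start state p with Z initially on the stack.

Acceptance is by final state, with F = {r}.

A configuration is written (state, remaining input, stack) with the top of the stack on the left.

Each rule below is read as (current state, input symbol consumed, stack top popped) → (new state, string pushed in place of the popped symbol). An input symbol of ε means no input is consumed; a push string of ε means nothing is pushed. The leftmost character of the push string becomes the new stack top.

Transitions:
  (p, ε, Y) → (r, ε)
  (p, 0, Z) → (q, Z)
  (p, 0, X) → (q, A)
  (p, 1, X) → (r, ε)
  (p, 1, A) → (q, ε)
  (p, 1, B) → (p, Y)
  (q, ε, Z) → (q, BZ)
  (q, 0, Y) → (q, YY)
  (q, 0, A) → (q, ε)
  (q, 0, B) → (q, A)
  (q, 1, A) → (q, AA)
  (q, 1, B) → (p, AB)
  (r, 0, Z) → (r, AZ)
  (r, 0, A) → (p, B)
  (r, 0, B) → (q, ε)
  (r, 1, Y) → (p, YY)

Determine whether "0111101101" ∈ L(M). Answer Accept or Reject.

(p, 0111101101, Z)
  read 0, top Z: go to q, push Z → (q, 111101101, Z)
  ε-move, top Z: go to q, push BZ → (q, 111101101, BZ)
  read 1, top B: go to p, push AB → (p, 11101101, ABZ)
  read 1, top A: go to q, push ε → (q, 1101101, BZ)
  read 1, top B: go to p, push AB → (p, 101101, ABZ)
  read 1, top A: go to q, push ε → (q, 01101, BZ)
  read 0, top B: go to q, push A → (q, 1101, AZ)
  read 1, top A: go to q, push AA → (q, 101, AAZ)
  read 1, top A: go to q, push AA → (q, 01, AAAZ)
  read 0, top A: go to q, push ε → (q, 1, AAZ)
  read 1, top A: go to q, push AA → (q, ε, AAAZ)
All input consumed; state q ∉ F and no further ε-move applies.

Reject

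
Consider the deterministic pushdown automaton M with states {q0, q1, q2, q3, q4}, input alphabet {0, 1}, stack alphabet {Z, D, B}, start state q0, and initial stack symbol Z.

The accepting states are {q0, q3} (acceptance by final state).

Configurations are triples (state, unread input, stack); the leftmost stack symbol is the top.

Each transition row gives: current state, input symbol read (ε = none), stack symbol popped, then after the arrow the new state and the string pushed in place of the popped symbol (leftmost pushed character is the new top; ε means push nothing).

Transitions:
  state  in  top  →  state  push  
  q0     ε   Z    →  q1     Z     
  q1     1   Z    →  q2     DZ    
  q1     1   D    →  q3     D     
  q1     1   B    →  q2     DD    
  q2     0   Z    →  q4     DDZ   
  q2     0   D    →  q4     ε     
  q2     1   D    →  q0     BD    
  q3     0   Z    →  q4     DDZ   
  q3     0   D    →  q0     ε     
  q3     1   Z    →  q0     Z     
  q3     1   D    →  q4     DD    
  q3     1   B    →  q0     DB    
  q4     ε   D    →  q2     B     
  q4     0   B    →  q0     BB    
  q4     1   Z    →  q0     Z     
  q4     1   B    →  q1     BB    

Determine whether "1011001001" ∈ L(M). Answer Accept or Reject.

Reject

(q0, 1011001001, Z) ⊢ (q1, 1011001001, Z) ⊢ (q2, 011001001, DZ) ⊢ (q4, 11001001, Z) ⊢ (q0, 1001001, Z) ⊢ (q1, 1001001, Z) ⊢ (q2, 001001, DZ) ⊢ (q4, 01001, Z)
No transition applies at (q4, 01001, Z); input not fully consumed.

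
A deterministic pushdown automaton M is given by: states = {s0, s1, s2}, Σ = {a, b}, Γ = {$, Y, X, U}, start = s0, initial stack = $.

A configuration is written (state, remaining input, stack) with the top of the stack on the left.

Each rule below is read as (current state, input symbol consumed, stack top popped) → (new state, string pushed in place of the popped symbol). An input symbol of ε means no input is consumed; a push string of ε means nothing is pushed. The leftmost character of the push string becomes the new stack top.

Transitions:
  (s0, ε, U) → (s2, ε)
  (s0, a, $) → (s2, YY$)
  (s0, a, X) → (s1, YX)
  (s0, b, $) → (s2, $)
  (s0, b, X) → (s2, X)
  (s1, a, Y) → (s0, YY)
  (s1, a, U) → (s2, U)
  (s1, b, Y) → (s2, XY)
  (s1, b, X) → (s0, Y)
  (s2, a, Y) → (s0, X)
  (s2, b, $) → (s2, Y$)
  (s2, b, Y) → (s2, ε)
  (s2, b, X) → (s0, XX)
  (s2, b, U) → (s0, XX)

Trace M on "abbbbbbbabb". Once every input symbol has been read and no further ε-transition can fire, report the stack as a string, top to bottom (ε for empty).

XX$

(s0, abbbbbbbabb, $)
  read a, top $: go to s2, push YY$ → (s2, bbbbbbbabb, YY$)
  read b, top Y: go to s2, push ε → (s2, bbbbbbabb, Y$)
  read b, top Y: go to s2, push ε → (s2, bbbbbabb, $)
  read b, top $: go to s2, push Y$ → (s2, bbbbabb, Y$)
  read b, top Y: go to s2, push ε → (s2, bbbabb, $)
  read b, top $: go to s2, push Y$ → (s2, bbabb, Y$)
  read b, top Y: go to s2, push ε → (s2, babb, $)
  read b, top $: go to s2, push Y$ → (s2, abb, Y$)
  read a, top Y: go to s0, push X → (s0, bb, X$)
  read b, top X: go to s2, push X → (s2, b, X$)
  read b, top X: go to s0, push XX → (s0, ε, XX$)
All input consumed in state s0 with stack XX$.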